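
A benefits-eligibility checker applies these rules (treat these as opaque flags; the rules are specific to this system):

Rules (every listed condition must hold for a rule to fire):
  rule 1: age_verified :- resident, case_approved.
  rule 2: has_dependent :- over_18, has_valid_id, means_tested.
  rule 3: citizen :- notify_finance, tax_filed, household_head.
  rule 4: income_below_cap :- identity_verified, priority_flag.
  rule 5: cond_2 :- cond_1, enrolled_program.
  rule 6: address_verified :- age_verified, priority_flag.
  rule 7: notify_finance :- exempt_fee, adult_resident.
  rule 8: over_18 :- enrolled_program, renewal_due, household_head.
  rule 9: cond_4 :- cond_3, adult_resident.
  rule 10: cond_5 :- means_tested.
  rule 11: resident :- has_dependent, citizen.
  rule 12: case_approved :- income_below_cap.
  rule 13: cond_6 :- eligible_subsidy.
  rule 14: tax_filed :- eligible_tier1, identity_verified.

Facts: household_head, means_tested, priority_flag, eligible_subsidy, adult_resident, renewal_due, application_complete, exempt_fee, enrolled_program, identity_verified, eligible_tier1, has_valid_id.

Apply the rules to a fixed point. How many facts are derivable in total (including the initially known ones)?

Round 1: rule 4 [income_below_cap :- identity_verified, priority_flag.]; rule 7 [notify_finance :- exempt_fee, adult_resident.]; rule 8 [over_18 :- enrolled_program, renewal_due, household_head.]; rule 10 [cond_5 :- means_tested.]; rule 13 [cond_6 :- eligible_subsidy.]; rule 14 [tax_filed :- eligible_tier1, identity_verified.]. New: income_below_cap, notify_finance, over_18, cond_5, cond_6, tax_filed.
Round 2: rule 2 [has_dependent :- over_18, has_valid_id, means_tested.]; rule 3 [citizen :- notify_finance, tax_filed, household_head.]; rule 12 [case_approved :- income_below_cap.]. New: has_dependent, citizen, case_approved.
Round 3: rule 11 [resident :- has_dependent, citizen.]. New: resident.
Round 4: rule 1 [age_verified :- resident, case_approved.]. New: age_verified.
Round 5: rule 6 [address_verified :- age_verified, priority_flag.]. New: address_verified.
Closure: {address_verified, adult_resident, age_verified, application_complete, case_approved, citizen, cond_5, cond_6, eligible_subsidy, eligible_tier1, enrolled_program, exempt_fee, has_dependent, has_valid_id, household_head, identity_verified, income_below_cap, means_tested, notify_finance, over_18, priority_flag, renewal_due, resident, tax_filed} — 24 facts.

24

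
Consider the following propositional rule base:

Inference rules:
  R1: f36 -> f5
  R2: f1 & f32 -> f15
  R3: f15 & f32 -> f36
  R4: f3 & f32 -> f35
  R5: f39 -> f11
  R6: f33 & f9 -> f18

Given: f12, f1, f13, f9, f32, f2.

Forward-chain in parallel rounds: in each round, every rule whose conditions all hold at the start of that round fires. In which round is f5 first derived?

3

Round 1 — R2, derive f15.
Round 2 — R3, derive f36.
Round 3 — R1, derive f5.
f5 first appears in round 3.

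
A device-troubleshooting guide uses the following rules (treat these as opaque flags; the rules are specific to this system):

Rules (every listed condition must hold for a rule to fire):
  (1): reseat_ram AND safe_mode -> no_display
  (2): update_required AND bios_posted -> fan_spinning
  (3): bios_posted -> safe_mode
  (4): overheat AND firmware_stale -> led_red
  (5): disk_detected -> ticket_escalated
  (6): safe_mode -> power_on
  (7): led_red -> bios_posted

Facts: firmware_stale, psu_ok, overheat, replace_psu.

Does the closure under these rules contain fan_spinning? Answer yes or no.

no

Round 1: (4) [overheat AND firmware_stale -> led_red]. New: led_red.
Round 2: (7) [led_red -> bios_posted]. New: bios_posted.
Round 3: (3) [bios_posted -> safe_mode]. New: safe_mode.
Round 4: (6) [safe_mode -> power_on]. New: power_on.
Fixed point reached. fan_spinning is concluded only by (2); (2) needs update_required (never derived).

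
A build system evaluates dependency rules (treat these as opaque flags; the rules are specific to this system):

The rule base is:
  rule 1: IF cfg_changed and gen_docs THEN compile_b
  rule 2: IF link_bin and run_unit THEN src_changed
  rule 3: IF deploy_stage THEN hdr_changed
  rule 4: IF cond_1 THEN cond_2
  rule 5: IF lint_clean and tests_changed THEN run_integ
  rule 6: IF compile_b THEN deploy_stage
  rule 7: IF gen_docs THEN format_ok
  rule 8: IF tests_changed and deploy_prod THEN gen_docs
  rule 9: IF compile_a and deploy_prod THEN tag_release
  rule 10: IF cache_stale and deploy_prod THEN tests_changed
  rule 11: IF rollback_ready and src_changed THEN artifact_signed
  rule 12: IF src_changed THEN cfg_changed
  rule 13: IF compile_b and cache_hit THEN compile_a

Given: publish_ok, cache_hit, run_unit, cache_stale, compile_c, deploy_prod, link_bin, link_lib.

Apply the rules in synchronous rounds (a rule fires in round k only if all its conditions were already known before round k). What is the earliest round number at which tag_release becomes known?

5

Round 1 — rule 2, rule 10, derive src_changed, tests_changed.
Round 2 — rule 8, rule 12, derive gen_docs, cfg_changed.
Round 3 — rule 1, rule 7, derive compile_b, format_ok.
Round 4 — rule 6, rule 13, derive deploy_stage, compile_a.
Round 5 — rule 3, rule 9, derive hdr_changed, tag_release.
tag_release first appears in round 5.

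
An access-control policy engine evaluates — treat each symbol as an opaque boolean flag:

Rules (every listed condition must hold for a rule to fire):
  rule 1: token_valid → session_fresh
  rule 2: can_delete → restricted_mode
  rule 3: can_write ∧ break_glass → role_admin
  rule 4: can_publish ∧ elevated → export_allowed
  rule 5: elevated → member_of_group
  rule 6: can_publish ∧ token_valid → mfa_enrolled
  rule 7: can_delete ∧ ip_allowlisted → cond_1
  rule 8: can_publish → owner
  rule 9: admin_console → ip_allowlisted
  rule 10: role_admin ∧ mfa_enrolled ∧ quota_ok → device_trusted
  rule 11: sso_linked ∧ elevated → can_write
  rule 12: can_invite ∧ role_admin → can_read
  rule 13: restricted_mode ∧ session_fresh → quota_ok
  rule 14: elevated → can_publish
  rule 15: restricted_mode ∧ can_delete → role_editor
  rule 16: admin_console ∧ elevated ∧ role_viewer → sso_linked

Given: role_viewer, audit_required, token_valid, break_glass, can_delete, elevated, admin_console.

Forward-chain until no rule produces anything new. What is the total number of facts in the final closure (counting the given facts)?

Round 1: rule 1 [token_valid → session_fresh]; rule 2 [can_delete → restricted_mode]; rule 5 [elevated → member_of_group]; rule 9 [admin_console → ip_allowlisted]; rule 14 [elevated → can_publish]; rule 16 [admin_console ∧ elevated ∧ role_viewer → sso_linked]. Adds session_fresh, restricted_mode, member_of_group, ip_allowlisted, can_publish, sso_linked.
Round 2: rule 4 [can_publish ∧ elevated → export_allowed]; rule 6 [can_publish ∧ token_valid → mfa_enrolled]; rule 7 [can_delete ∧ ip_allowlisted → cond_1]; rule 8 [can_publish → owner]; rule 11 [sso_linked ∧ elevated → can_write]; rule 13 [restricted_mode ∧ session_fresh → quota_ok]; rule 15 [restricted_mode ∧ can_delete → role_editor]. Adds export_allowed, mfa_enrolled, cond_1, owner, can_write, quota_ok, role_editor.
Round 3: rule 3 [can_write ∧ break_glass → role_admin]. Adds role_admin.
Round 4: rule 10 [role_admin ∧ mfa_enrolled ∧ quota_ok → device_trusted]. Adds device_trusted.
Closure: {admin_console, audit_required, break_glass, can_delete, can_publish, can_write, cond_1, device_trusted, elevated, export_allowed, ip_allowlisted, member_of_group, mfa_enrolled, owner, quota_ok, restricted_mode, role_admin, role_editor, role_viewer, session_fresh, sso_linked, token_valid} — 22 facts.

22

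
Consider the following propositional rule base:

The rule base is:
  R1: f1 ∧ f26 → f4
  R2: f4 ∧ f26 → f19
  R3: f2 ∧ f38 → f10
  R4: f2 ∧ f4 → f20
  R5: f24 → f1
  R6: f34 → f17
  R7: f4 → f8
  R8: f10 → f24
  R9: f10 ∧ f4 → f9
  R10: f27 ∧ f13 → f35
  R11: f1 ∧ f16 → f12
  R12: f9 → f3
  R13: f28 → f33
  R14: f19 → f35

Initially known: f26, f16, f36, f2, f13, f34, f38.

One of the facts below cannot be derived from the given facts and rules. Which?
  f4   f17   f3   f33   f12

f33

Round 1: R3 [f2 ∧ f38 → f10]; R6 [f34 → f17]. Adds f10, f17.
Round 2: R8 [f10 → f24]. Adds f24.
Round 3: R5 [f24 → f1]. Adds f1.
Round 4: R1 [f1 ∧ f26 → f4]; R11 [f1 ∧ f16 → f12]. Adds f4, f12.
Round 5: R2 [f4 ∧ f26 → f19]; R4 [f2 ∧ f4 → f20]; R7 [f4 → f8]; R9 [f10 ∧ f4 → f9]. Adds f19, f20, f8, f9.
Round 6: R12 [f9 → f3]; R14 [f19 → f35]. Adds f3, f35.
Derived: f12 (round 4), f4 (round 4), f17 (round 1), f3 (round 6). f33 never appears in any round.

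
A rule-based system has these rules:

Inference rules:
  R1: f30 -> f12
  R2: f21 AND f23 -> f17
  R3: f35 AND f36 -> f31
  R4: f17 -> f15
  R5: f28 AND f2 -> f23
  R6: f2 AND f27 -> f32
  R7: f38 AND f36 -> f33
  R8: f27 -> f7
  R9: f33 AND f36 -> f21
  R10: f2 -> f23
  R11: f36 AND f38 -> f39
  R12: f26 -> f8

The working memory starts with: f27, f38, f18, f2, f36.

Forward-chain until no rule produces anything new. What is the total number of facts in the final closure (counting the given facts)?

13

Round 1 fires R6, R7, R8, R10, R11, giving f32, f33, f7, f23, f39.
Round 2 fires R9, giving f21.
Round 3 fires R2, giving f17.
Round 4 fires R4, giving f15.
Closure: {f15, f17, f18, f2, f21, f23, f27, f32, f33, f36, f38, f39, f7} — 13 facts.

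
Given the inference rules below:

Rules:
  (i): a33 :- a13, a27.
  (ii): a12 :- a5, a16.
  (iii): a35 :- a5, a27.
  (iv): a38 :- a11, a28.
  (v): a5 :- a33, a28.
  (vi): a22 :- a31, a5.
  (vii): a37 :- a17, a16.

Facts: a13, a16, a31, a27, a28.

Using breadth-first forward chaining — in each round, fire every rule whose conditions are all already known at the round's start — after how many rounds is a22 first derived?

3

Round 1: (i) [a33 :- a13, a27.]. New: a33.
Round 2: (v) [a5 :- a33, a28.]. New: a5.
Round 3: (ii) [a12 :- a5, a16.]; (iii) [a35 :- a5, a27.]; (vi) [a22 :- a31, a5.]. New: a12, a35, a22.
a22 first appears in round 3.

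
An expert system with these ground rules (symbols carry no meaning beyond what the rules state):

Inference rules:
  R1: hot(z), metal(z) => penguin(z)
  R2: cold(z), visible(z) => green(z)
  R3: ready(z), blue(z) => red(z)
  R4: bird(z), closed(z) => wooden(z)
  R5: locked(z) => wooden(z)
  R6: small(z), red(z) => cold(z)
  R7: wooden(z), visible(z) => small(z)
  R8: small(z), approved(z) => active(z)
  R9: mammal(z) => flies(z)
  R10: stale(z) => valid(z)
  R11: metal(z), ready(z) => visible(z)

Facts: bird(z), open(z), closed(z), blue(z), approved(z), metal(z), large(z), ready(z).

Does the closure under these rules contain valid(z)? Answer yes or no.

no

Round 1: R3 [ready(z), blue(z) => red(z)]; R4 [bird(z), closed(z) => wooden(z)]; R11 [metal(z), ready(z) => visible(z)]. New: red(z), wooden(z), visible(z).
Round 2: R7 [wooden(z), visible(z) => small(z)]. New: small(z).
Round 3: R6 [small(z), red(z) => cold(z)]; R8 [small(z), approved(z) => active(z)]. New: cold(z), active(z).
Round 4: R2 [cold(z), visible(z) => green(z)]. New: green(z).
Fixed point reached. valid(z) is concluded only by R10; R10 needs stale(z) (never derived).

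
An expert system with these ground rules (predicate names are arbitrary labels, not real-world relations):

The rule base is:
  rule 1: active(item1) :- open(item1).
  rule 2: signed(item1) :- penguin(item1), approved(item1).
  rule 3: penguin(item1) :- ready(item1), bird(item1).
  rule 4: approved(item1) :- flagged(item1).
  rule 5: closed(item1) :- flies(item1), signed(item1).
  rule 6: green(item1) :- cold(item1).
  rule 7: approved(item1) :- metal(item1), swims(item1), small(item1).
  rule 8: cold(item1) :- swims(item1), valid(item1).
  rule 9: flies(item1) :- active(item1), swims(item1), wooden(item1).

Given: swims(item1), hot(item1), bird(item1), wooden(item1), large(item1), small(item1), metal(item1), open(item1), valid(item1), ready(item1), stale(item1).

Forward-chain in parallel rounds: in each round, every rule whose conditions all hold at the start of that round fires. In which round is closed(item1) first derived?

Round 1: rule 1 [active(item1) :- open(item1).]; rule 3 [penguin(item1) :- ready(item1), bird(item1).]; rule 7 [approved(item1) :- metal(item1), swims(item1), small(item1).]; rule 8 [cold(item1) :- swims(item1), valid(item1).]. Adds active(item1), penguin(item1), approved(item1), cold(item1).
Round 2: rule 2 [signed(item1) :- penguin(item1), approved(item1).]; rule 6 [green(item1) :- cold(item1).]; rule 9 [flies(item1) :- active(item1), swims(item1), wooden(item1).]. Adds signed(item1), green(item1), flies(item1).
Round 3: rule 5 [closed(item1) :- flies(item1), signed(item1).]. Adds closed(item1).
closed(item1) first appears in round 3.

3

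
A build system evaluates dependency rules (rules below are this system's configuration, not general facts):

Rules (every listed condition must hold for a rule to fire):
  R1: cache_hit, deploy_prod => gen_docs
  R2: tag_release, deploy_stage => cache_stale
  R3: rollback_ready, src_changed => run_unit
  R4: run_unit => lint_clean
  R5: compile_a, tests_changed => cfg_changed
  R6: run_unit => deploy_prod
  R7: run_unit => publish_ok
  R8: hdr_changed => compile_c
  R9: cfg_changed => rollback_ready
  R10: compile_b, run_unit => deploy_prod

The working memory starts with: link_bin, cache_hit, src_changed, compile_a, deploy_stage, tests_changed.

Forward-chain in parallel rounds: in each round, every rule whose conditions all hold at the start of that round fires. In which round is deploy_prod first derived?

4

Round 1: R5 [compile_a, tests_changed => cfg_changed]. Adds cfg_changed.
Round 2: R9 [cfg_changed => rollback_ready]. Adds rollback_ready.
Round 3: R3 [rollback_ready, src_changed => run_unit]. Adds run_unit.
Round 4: R4 [run_unit => lint_clean]; R6 [run_unit => deploy_prod]; R7 [run_unit => publish_ok]. Adds lint_clean, deploy_prod, publish_ok.
deploy_prod first appears in round 4.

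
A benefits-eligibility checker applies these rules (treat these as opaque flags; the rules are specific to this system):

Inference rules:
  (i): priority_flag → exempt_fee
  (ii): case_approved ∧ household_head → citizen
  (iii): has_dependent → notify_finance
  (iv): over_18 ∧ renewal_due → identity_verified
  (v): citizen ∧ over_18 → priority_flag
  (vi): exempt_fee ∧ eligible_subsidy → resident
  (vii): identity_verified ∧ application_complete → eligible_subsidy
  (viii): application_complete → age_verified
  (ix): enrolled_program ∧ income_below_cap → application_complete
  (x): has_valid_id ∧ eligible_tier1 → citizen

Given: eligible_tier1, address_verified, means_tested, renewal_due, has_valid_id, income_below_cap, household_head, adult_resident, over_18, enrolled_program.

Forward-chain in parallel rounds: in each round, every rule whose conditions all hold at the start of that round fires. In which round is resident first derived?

Round 1: (iv) [over_18 ∧ renewal_due → identity_verified]; (ix) [enrolled_program ∧ income_below_cap → application_complete]; (x) [has_valid_id ∧ eligible_tier1 → citizen]. Adds identity_verified, application_complete, citizen.
Round 2: (v) [citizen ∧ over_18 → priority_flag]; (vii) [identity_verified ∧ application_complete → eligible_subsidy]; (viii) [application_complete → age_verified]. Adds priority_flag, eligible_subsidy, age_verified.
Round 3: (i) [priority_flag → exempt_fee]. Adds exempt_fee.
Round 4: (vi) [exempt_fee ∧ eligible_subsidy → resident]. Adds resident.
resident first appears in round 4.

4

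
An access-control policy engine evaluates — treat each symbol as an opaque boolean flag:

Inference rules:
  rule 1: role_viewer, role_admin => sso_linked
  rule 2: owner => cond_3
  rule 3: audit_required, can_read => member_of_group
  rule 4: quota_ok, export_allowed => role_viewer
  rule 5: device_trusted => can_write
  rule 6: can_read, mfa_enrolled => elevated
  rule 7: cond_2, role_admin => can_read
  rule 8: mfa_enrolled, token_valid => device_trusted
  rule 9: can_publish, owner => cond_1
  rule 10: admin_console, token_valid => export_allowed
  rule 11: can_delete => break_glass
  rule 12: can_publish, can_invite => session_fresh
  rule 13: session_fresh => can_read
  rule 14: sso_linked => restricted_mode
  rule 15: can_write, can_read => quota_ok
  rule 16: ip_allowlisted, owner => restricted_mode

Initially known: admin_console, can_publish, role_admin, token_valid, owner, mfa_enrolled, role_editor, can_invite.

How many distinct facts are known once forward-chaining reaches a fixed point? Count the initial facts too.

20

Round 1 fires rule 2, rule 8, rule 9, rule 10, rule 12, giving cond_3, device_trusted, cond_1, export_allowed, session_fresh.
Round 2 fires rule 5, rule 13, giving can_write, can_read.
Round 3 fires rule 6, rule 15, giving elevated, quota_ok.
Round 4 fires rule 4, giving role_viewer.
Round 5 fires rule 1, giving sso_linked.
Round 6 fires rule 14, giving restricted_mode.
Closure: {admin_console, can_invite, can_publish, can_read, can_write, cond_1, cond_3, device_trusted, elevated, export_allowed, mfa_enrolled, owner, quota_ok, restricted_mode, role_admin, role_editor, role_viewer, session_fresh, sso_linked, token_valid} — 20 facts.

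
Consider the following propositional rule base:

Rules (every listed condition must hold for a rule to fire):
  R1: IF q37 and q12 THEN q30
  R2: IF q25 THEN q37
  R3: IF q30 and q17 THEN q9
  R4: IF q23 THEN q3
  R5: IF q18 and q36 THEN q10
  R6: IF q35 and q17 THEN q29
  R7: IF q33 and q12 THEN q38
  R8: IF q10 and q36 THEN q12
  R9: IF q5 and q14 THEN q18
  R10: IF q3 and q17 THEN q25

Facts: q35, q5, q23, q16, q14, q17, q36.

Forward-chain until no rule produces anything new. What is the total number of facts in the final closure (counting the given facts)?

Round 1: R4 [IF q23 THEN q3]; R6 [IF q35 and q17 THEN q29]; R9 [IF q5 and q14 THEN q18]. Adds q3, q29, q18.
Round 2: R5 [IF q18 and q36 THEN q10]; R10 [IF q3 and q17 THEN q25]. Adds q10, q25.
Round 3: R2 [IF q25 THEN q37]; R8 [IF q10 and q36 THEN q12]. Adds q37, q12.
Round 4: R1 [IF q37 and q12 THEN q30]. Adds q30.
Round 5: R3 [IF q30 and q17 THEN q9]. Adds q9.
Closure: {q10, q12, q14, q16, q17, q18, q23, q25, q29, q3, q30, q35, q36, q37, q5, q9} — 16 facts.

16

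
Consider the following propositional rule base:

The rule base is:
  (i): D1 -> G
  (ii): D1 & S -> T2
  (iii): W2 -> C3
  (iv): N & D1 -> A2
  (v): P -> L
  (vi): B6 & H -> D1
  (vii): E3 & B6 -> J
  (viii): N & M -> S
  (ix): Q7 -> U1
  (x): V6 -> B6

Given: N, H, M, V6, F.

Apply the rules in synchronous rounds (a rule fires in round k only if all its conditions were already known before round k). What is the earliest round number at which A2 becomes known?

3

Round 1 fires (viii), (x), giving S, B6.
Round 2 fires (vi), giving D1.
Round 3 fires (i), (ii), (iv), giving G, T2, A2.
A2 first appears in round 3.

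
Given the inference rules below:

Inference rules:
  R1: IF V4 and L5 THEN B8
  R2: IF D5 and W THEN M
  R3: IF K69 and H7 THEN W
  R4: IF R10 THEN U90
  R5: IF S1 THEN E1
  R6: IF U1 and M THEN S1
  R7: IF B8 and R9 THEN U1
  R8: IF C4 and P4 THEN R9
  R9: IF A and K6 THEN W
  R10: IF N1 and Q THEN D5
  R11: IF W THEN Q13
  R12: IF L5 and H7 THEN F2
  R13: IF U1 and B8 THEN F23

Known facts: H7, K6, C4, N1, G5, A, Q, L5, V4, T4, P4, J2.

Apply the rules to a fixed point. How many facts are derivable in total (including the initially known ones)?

[1] R1 [IF V4 and L5 THEN B8]; R8 [IF C4 and P4 THEN R9]; R9 [IF A and K6 THEN W]; R10 [IF N1 and Q THEN D5]; R12 [IF L5 and H7 THEN F2]. ⇒ new: B8, R9, W, D5, F2.
[2] R2 [IF D5 and W THEN M]; R7 [IF B8 and R9 THEN U1]; R11 [IF W THEN Q13]. ⇒ new: M, U1, Q13.
[3] R6 [IF U1 and M THEN S1]; R13 [IF U1 and B8 THEN F23]. ⇒ new: S1, F23.
[4] R5 [IF S1 THEN E1]. ⇒ new: E1.
Closure: {A, B8, C4, D5, E1, F2, F23, G5, H7, J2, K6, L5, M, N1, P4, Q, Q13, R9, S1, T4, U1, V4, W} — 23 facts.

23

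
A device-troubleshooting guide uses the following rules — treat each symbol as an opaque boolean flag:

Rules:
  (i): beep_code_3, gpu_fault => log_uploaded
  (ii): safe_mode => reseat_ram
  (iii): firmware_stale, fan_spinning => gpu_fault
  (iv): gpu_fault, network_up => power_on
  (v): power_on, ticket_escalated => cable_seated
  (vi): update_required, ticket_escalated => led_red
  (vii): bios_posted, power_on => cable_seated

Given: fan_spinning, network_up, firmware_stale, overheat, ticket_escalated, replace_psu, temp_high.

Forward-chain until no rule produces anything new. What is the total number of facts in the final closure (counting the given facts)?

10

[1] (iii) [firmware_stale, fan_spinning => gpu_fault]. ⇒ new: gpu_fault.
[2] (iv) [gpu_fault, network_up => power_on]. ⇒ new: power_on.
[3] (v) [power_on, ticket_escalated => cable_seated]. ⇒ new: cable_seated.
Closure: {cable_seated, fan_spinning, firmware_stale, gpu_fault, network_up, overheat, power_on, replace_psu, temp_high, ticket_escalated} — 10 facts.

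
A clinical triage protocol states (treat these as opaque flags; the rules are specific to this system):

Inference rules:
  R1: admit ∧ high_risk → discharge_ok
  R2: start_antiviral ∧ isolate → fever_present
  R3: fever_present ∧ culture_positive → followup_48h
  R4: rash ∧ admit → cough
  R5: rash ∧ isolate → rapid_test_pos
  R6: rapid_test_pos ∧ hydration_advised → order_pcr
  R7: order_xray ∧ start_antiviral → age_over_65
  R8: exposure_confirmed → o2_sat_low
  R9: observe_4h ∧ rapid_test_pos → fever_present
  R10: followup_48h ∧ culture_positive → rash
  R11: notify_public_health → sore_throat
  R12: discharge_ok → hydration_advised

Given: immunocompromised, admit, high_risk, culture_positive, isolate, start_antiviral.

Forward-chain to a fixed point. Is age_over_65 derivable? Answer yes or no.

no

Round 1: R1 [admit ∧ high_risk → discharge_ok]; R2 [start_antiviral ∧ isolate → fever_present]. Adds discharge_ok, fever_present.
Round 2: R3 [fever_present ∧ culture_positive → followup_48h]; R12 [discharge_ok → hydration_advised]. Adds followup_48h, hydration_advised.
Round 3: R10 [followup_48h ∧ culture_positive → rash]. Adds rash.
Round 4: R4 [rash ∧ admit → cough]; R5 [rash ∧ isolate → rapid_test_pos]. Adds cough, rapid_test_pos.
Round 5: R6 [rapid_test_pos ∧ hydration_advised → order_pcr]. Adds order_pcr.
Fixed point reached. age_over_65 is concluded only by R7; R7 needs order_xray (never derived).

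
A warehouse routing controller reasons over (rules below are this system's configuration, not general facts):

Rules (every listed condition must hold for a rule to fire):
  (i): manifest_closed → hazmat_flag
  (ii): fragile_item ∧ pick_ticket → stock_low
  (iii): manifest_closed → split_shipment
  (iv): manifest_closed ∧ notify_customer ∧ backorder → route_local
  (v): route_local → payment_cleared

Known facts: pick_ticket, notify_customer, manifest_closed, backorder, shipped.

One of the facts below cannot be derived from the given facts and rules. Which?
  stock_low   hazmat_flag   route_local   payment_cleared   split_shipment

stock_low

Round 1: (i) [manifest_closed → hazmat_flag]; (iii) [manifest_closed → split_shipment]; (iv) [manifest_closed ∧ notify_customer ∧ backorder → route_local]. New: hazmat_flag, split_shipment, route_local.
Round 2: (v) [route_local → payment_cleared]. New: payment_cleared.
Derived: route_local (round 1), split_shipment (round 1), payment_cleared (round 2), hazmat_flag (round 1). stock_low never appears in any round.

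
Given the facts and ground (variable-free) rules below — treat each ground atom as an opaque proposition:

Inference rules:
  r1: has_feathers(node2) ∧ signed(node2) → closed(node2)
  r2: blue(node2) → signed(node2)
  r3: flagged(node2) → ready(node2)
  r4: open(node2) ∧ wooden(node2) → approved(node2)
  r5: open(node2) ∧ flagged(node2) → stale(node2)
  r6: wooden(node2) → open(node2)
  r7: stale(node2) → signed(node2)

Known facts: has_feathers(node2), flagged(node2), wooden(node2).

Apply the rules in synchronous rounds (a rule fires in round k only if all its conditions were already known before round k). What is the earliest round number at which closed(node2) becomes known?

Round 1: r3 [flagged(node2) → ready(node2)]; r6 [wooden(node2) → open(node2)]. New: ready(node2), open(node2).
Round 2: r4 [open(node2) ∧ wooden(node2) → approved(node2)]; r5 [open(node2) ∧ flagged(node2) → stale(node2)]. New: approved(node2), stale(node2).
Round 3: r7 [stale(node2) → signed(node2)]. New: signed(node2).
Round 4: r1 [has_feathers(node2) ∧ signed(node2) → closed(node2)]. New: closed(node2).
closed(node2) first appears in round 4.

4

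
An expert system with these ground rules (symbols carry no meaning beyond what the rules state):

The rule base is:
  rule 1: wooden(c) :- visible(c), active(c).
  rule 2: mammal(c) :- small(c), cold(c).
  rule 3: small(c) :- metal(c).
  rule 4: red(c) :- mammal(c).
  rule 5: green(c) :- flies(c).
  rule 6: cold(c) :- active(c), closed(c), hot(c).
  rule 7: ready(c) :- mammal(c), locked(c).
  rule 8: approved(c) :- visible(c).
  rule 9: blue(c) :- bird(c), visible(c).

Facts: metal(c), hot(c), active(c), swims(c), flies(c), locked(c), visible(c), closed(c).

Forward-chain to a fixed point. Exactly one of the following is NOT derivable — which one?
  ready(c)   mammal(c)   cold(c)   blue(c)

[1] rule 1 [wooden(c) :- visible(c), active(c).]; rule 3 [small(c) :- metal(c).]; rule 5 [green(c) :- flies(c).]; rule 6 [cold(c) :- active(c), closed(c), hot(c).]; rule 8 [approved(c) :- visible(c).]. ⇒ new: wooden(c), small(c), green(c), cold(c), approved(c).
[2] rule 2 [mammal(c) :- small(c), cold(c).]. ⇒ new: mammal(c).
[3] rule 4 [red(c) :- mammal(c).]; rule 7 [ready(c) :- mammal(c), locked(c).]. ⇒ new: red(c), ready(c).
Derived: cold(c) (round 1), mammal(c) (round 2), ready(c) (round 3). blue(c) never appears in any round.

blue(c)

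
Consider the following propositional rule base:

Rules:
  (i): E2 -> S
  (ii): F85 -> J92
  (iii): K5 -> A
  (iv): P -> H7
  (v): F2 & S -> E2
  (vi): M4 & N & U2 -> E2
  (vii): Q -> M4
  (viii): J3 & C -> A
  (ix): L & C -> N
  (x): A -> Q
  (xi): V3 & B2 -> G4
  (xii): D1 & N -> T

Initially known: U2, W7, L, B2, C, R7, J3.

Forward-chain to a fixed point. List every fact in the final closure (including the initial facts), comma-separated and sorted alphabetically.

A, B2, C, E2, J3, L, M4, N, Q, R7, S, U2, W7

Round 1 fires (viii), (ix), giving A, N.
Round 2 fires (x), giving Q.
Round 3 fires (vii), giving M4.
Round 4 fires (vi), giving E2.
Round 5 fires (i), giving S.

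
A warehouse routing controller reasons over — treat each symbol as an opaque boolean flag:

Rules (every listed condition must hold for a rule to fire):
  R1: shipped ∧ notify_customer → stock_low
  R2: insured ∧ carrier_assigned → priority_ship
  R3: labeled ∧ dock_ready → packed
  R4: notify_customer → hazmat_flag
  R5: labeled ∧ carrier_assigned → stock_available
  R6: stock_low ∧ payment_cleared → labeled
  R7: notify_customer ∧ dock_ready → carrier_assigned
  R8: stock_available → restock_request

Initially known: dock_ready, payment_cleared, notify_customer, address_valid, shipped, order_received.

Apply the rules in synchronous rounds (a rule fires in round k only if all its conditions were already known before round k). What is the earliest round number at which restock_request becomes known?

Round 1: R1 [shipped ∧ notify_customer → stock_low]; R4 [notify_customer → hazmat_flag]; R7 [notify_customer ∧ dock_ready → carrier_assigned]. Adds stock_low, hazmat_flag, carrier_assigned.
Round 2: R6 [stock_low ∧ payment_cleared → labeled]. Adds labeled.
Round 3: R3 [labeled ∧ dock_ready → packed]; R5 [labeled ∧ carrier_assigned → stock_available]. Adds packed, stock_available.
Round 4: R8 [stock_available → restock_request]. Adds restock_request.
restock_request first appears in round 4.

4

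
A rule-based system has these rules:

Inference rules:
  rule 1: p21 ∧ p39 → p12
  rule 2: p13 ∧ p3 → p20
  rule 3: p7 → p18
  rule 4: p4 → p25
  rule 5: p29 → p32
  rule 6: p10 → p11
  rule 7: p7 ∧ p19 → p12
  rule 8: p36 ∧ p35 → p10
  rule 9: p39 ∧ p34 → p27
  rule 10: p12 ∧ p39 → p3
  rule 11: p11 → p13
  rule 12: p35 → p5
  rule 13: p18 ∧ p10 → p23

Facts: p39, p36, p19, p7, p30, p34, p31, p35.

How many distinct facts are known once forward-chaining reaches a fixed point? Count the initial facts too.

18

Round 1: rule 3 [p7 → p18]; rule 7 [p7 ∧ p19 → p12]; rule 8 [p36 ∧ p35 → p10]; rule 9 [p39 ∧ p34 → p27]; rule 12 [p35 → p5]. Adds p18, p12, p10, p27, p5.
Round 2: rule 6 [p10 → p11]; rule 10 [p12 ∧ p39 → p3]; rule 13 [p18 ∧ p10 → p23]. Adds p11, p3, p23.
Round 3: rule 11 [p11 → p13]. Adds p13.
Round 4: rule 2 [p13 ∧ p3 → p20]. Adds p20.
Closure: {p10, p11, p12, p13, p18, p19, p20, p23, p27, p3, p30, p31, p34, p35, p36, p39, p5, p7} — 18 facts.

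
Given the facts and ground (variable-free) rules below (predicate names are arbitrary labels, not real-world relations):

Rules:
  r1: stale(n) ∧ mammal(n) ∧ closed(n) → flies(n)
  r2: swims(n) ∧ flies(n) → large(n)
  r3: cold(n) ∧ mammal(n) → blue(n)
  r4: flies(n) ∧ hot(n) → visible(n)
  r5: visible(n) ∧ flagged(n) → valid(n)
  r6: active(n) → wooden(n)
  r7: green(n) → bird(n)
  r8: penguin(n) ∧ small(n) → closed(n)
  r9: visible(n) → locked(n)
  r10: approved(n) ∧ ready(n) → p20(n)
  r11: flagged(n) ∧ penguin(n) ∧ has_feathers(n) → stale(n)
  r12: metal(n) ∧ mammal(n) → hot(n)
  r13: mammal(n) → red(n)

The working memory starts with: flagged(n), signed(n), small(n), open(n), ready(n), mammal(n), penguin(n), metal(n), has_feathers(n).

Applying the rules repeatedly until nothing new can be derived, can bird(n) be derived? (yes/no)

no

Round 1 — r8, r11, r12, r13, derive closed(n), stale(n), hot(n), red(n).
Round 2 — r1, derive flies(n).
Round 3 — r4, derive visible(n).
Round 4 — r5, r9, derive valid(n), locked(n).
Fixed point reached. bird(n) is concluded only by r7; r7 needs green(n) (never derived).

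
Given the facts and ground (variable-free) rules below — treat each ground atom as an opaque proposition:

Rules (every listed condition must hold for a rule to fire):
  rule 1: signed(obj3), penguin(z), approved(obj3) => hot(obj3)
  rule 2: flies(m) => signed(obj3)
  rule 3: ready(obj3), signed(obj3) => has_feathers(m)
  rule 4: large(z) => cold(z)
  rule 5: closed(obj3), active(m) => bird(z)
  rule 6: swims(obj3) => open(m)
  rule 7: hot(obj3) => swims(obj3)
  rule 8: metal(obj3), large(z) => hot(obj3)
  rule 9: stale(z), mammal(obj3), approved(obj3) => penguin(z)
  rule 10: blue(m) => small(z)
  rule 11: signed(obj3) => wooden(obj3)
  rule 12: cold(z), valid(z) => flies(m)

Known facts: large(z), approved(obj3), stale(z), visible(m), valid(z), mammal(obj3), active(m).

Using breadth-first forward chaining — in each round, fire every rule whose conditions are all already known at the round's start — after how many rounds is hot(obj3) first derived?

4

Round 1 fires rule 4, rule 9, giving cold(z), penguin(z).
Round 2 fires rule 12, giving flies(m).
Round 3 fires rule 2, giving signed(obj3).
Round 4 fires rule 1, rule 11, giving hot(obj3), wooden(obj3).
hot(obj3) first appears in round 4.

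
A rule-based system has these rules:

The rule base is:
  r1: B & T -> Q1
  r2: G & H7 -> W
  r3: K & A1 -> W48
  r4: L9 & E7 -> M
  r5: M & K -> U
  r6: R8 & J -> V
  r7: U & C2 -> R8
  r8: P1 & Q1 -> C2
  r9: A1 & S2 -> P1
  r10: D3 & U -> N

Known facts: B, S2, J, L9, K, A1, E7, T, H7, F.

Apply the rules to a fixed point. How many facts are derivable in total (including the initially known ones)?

Round 1: r1 [B & T -> Q1]; r3 [K & A1 -> W48]; r4 [L9 & E7 -> M]; r9 [A1 & S2 -> P1]. New: Q1, W48, M, P1.
Round 2: r5 [M & K -> U]; r8 [P1 & Q1 -> C2]. New: U, C2.
Round 3: r7 [U & C2 -> R8]. New: R8.
Round 4: r6 [R8 & J -> V]. New: V.
Closure: {A1, B, C2, E7, F, H7, J, K, L9, M, P1, Q1, R8, S2, T, U, V, W48} — 18 facts.

18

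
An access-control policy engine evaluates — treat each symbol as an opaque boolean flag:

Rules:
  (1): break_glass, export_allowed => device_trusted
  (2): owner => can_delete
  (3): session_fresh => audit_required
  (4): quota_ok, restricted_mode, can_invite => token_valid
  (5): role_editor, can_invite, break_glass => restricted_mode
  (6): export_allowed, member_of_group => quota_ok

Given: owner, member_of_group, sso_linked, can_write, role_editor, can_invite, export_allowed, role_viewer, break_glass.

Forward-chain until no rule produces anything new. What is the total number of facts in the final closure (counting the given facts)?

Round 1 — (1), (2), (5), (6), derive device_trusted, can_delete, restricted_mode, quota_ok.
Round 2 — (4), derive token_valid.
Closure: {break_glass, can_delete, can_invite, can_write, device_trusted, export_allowed, member_of_group, owner, quota_ok, restricted_mode, role_editor, role_viewer, sso_linked, token_valid} — 14 facts.

14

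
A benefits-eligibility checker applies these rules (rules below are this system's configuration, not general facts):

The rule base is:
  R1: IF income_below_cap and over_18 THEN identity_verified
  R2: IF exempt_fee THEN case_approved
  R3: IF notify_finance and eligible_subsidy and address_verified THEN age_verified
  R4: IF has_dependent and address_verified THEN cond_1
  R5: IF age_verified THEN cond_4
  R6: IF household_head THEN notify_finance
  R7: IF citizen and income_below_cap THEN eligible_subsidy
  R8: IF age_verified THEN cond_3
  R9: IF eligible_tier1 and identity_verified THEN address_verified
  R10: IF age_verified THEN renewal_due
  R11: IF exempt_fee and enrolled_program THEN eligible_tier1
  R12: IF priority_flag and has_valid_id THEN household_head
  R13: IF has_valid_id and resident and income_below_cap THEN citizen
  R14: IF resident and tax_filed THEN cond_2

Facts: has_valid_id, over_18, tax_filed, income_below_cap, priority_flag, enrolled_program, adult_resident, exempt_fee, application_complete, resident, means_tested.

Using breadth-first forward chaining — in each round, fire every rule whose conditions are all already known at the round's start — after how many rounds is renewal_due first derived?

Round 1 — R1, R2, R11, R12, R13, R14, derive identity_verified, case_approved, eligible_tier1, household_head, citizen, cond_2.
Round 2 — R6, R7, R9, derive notify_finance, eligible_subsidy, address_verified.
Round 3 — R3, derive age_verified.
Round 4 — R5, R8, R10, derive cond_4, cond_3, renewal_due.
renewal_due first appears in round 4.

4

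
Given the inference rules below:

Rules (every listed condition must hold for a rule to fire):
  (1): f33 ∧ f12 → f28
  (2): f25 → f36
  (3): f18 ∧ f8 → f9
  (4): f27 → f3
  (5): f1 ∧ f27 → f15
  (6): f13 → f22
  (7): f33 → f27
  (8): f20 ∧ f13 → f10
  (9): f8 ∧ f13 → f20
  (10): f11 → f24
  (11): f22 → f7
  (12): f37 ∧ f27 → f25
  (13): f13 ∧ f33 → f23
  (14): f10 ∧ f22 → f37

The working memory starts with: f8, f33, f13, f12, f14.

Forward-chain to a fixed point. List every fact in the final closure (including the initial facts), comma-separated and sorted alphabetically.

Round 1 fires (1), (6), (7), (9), (13), giving f28, f22, f27, f20, f23.
Round 2 fires (4), (8), (11), giving f3, f10, f7.
Round 3 fires (14), giving f37.
Round 4 fires (12), giving f25.
Round 5 fires (2), giving f36.

f10, f12, f13, f14, f20, f22, f23, f25, f27, f28, f3, f33, f36, f37, f7, f8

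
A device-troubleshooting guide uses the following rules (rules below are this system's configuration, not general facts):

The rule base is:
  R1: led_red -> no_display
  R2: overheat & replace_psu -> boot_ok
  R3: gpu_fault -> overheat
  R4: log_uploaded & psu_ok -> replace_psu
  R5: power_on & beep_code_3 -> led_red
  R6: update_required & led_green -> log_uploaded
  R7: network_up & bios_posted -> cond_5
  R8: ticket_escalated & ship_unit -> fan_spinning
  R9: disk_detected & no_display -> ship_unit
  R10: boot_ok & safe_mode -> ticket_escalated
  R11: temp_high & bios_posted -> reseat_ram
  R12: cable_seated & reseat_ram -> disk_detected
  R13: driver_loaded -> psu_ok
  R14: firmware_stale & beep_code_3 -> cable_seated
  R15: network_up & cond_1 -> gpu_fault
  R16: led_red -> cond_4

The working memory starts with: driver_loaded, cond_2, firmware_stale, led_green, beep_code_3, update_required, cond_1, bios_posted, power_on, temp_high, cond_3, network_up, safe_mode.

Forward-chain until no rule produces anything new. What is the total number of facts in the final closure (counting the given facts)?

[1] R5 [power_on & beep_code_3 -> led_red]; R6 [update_required & led_green -> log_uploaded]; R7 [network_up & bios_posted -> cond_5]; R11 [temp_high & bios_posted -> reseat_ram]; R13 [driver_loaded -> psu_ok]; R14 [firmware_stale & beep_code_3 -> cable_seated]; R15 [network_up & cond_1 -> gpu_fault]. ⇒ new: led_red, log_uploaded, cond_5, reseat_ram, psu_ok, cable_seated, gpu_fault.
[2] R1 [led_red -> no_display]; R3 [gpu_fault -> overheat]; R4 [log_uploaded & psu_ok -> replace_psu]; R12 [cable_seated & reseat_ram -> disk_detected]; R16 [led_red -> cond_4]. ⇒ new: no_display, overheat, replace_psu, disk_detected, cond_4.
[3] R2 [overheat & replace_psu -> boot_ok]; R9 [disk_detected & no_display -> ship_unit]. ⇒ new: boot_ok, ship_unit.
[4] R10 [boot_ok & safe_mode -> ticket_escalated]. ⇒ new: ticket_escalated.
[5] R8 [ticket_escalated & ship_unit -> fan_spinning]. ⇒ new: fan_spinning.
Closure: {beep_code_3, bios_posted, boot_ok, cable_seated, cond_1, cond_2, cond_3, cond_4, cond_5, disk_detected, driver_loaded, fan_spinning, firmware_stale, gpu_fault, led_green, led_red, log_uploaded, network_up, no_display, overheat, power_on, psu_ok, replace_psu, reseat_ram, safe_mode, ship_unit, temp_high, ticket_escalated, update_required} — 29 facts.

29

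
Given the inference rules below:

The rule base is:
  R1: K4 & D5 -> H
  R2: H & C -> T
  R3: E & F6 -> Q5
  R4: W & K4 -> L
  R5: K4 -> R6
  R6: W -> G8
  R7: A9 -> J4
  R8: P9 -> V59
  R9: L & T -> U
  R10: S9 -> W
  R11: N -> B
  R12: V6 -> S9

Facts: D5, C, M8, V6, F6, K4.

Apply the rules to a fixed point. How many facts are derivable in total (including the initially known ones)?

Round 1 — R1, R5, R12, derive H, R6, S9.
Round 2 — R2, R10, derive T, W.
Round 3 — R4, R6, derive L, G8.
Round 4 — R9, derive U.
Closure: {C, D5, F6, G8, H, K4, L, M8, R6, S9, T, U, V6, W} — 14 facts.

14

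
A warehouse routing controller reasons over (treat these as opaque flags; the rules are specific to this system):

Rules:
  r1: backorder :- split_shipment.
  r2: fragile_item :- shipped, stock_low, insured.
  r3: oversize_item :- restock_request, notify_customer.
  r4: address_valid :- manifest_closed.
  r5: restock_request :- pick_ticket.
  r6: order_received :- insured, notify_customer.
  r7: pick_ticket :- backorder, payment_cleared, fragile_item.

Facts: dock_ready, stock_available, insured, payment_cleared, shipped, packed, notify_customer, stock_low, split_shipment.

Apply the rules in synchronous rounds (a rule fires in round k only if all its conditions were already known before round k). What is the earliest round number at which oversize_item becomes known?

Round 1 fires r1, r2, r6, giving backorder, fragile_item, order_received.
Round 2 fires r7, giving pick_ticket.
Round 3 fires r5, giving restock_request.
Round 4 fires r3, giving oversize_item.
oversize_item first appears in round 4.

4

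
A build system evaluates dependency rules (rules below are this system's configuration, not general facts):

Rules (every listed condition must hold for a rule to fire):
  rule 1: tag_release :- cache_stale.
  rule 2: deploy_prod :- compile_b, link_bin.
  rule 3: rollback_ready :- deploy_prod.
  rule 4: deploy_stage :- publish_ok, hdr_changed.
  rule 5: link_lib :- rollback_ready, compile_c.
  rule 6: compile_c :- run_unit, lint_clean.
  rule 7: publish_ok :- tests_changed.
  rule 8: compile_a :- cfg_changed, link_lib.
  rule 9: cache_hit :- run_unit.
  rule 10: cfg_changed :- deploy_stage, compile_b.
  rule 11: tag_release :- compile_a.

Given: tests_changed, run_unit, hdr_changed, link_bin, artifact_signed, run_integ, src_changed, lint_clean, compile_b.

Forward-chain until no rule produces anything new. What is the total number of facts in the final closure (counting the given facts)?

19

Round 1 — rule 2, rule 6, rule 7, rule 9, derive deploy_prod, compile_c, publish_ok, cache_hit.
Round 2 — rule 3, rule 4, derive rollback_ready, deploy_stage.
Round 3 — rule 5, rule 10, derive link_lib, cfg_changed.
Round 4 — rule 8, derive compile_a.
Round 5 — rule 11, derive tag_release.
Closure: {artifact_signed, cache_hit, cfg_changed, compile_a, compile_b, compile_c, deploy_prod, deploy_stage, hdr_changed, link_bin, link_lib, lint_clean, publish_ok, rollback_ready, run_integ, run_unit, src_changed, tag_release, tests_changed} — 19 facts.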